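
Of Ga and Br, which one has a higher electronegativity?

Ga is in period 4, group 13; Br is in period 4, group 17.
EN rises left→right (higher Z_eff, smaller atoms) and falls top→bottom (larger, more shielded atoms).
All lie in period 4, so electronegativity increases left to right.
So Br has the higher electronegativity (Br > Ga).

Br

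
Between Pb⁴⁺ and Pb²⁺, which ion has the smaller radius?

Pb⁴⁺

Both ions have Z = 82 protons, but Pb⁴⁺ has lost more electrons, so its remaining electrons feel a larger effective nuclear charge per electron and are pulled in more tightly.
Higher positive charge → smaller ion, so Pb²⁺ > Pb⁴⁺.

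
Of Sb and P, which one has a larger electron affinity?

Sb

P is in period 3, group 15; Sb is in period 5, group 15.
Electron affinity generally becomes more exothermic across a period toward the halogens and less exothermic down a group.
All are in group 15; the group trend (electron affinity increases up the group) applies, with the exception below.
Note the exception: Sb has a higher electron affinity than P, contrary to the simple trend — both are half-filled np³, but the pairing/repulsion penalty for the added electron shrinks as the p orbitals become larger and more diffuse down the group, and for Sb that outweighs the weaker nuclear attraction.
Tabulated electron affinity (kJ/mol): P 72, Sb 103.
So Sb has the larger electron affinity (Sb > P).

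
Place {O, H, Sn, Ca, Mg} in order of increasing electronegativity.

Ca < Mg < Sn < H < O

EN rises left→right (higher Z_eff, smaller atoms) and falls top→bottom (larger, more shielded atoms).
These span different periods and groups, so the two trends combine.
Mg > Ca: Mg sits above Ca in group 2, so the down-group effect alone puts Mg higher.
Sn > Mg: period and group pull opposite ways; the across-period shift dominates (1.96 vs 1.31).
H > Sn: period and group pull opposite ways; the down-group shift dominates (2.20 vs 1.96).
O > H: period and group pull opposite ways; the across-period shift dominates (3.44 vs 2.20).
For reference (Pauling): H 2.20, O 3.44, Mg 1.31, Ca 1.00, Sn 1.96.
So from lowest to highest: Ca < Mg < Sn < H < O.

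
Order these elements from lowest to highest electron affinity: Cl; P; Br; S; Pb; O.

O is in period 2, group 16; P is in period 3, group 15; S is in period 3, group 16; Cl is in period 3, group 17; Br is in period 4, group 17; Pb is in period 6, group 14.
Atoms with high Z_eff and room in the valence shell (especially the halogens) have the most exothermic electron affinities.
Neither a single period nor a single group — weigh both effects.
P > Pb: both effects reinforce here, so P is clearly the higher of the two.
O > P: relative to P, both the across-period and down-group shifts push O's electron affinity up.
S > O: this pair runs against the simple trend — see the exception note.
Br > S: the two effects oppose for this pair; the across-period effect wins (325 vs 200 kJ/mol).
Cl > Br: they share group 17; the group trend gives Cl the larger value.
Note the exception: S has a higher electron affinity than O, contrary to the simple trend — the compact 2p subshell of O repels the added electron more than S's larger 3p does.
Approximate values (kJ/mol): O 141, P 72, S 200, Cl 349, Br 325, Pb 35.
So from lowest to highest: Pb < P < O < S < Br < Cl.

Pb < P < O < S < Br < Cl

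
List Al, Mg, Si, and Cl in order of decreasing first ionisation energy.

Cl > Si > Mg > Al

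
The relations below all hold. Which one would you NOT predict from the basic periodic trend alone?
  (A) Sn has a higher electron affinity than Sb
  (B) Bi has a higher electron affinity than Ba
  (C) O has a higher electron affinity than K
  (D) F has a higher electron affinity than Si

(A)

The general trend: electron affinity increases across a period and decreases down a group.
(A) Sn (period 5, group 14) vs Sb (period 5, group 15): the stated order contradicts the simple trend.
(B) Bi (period 6, group 15) vs Ba (period 6, group 2): the stated order agrees with the simple trend.
(C) O (period 2, group 16) vs K (period 4, group 1): the stated order agrees with the simple trend.
(D) F (period 2, group 17) vs Si (period 3, group 14): the stated order agrees with the simple trend.
The exception is (A): adding an electron to Sb's half-filled 5p³ is unfavourable, so Sn has the more exothermic EA.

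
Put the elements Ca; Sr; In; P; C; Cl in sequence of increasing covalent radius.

C, Cl, P, In, Ca, Sr

C is in period 2, group 14; P is in period 3, group 15; Cl is in period 3, group 17; Ca is in period 4, group 2; Sr is in period 5, group 2; In is in period 5, group 13.
Moving right in a period, electrons are added to the same shell under a stronger nuclear pull, so atoms get smaller; moving down, a new shell is opened and atoms get larger.
Neither a single period nor a single group — weigh both effects.
Cl > C: the two effects oppose for this pair; the down-group effect wins (99 vs 75 pm).
P > Cl: both are in period 3; the period trend gives P the larger value.
In > P: relative to P, both the across-period and down-group shifts push In's atomic radius up.
Ca > In: the two effects oppose for this pair; the across-period effect wins (171 vs 142 pm).
Sr > Ca: Sr sits below Ca in group 2, so the down-group effect alone puts Sr larger.
Tabulated atomic radius (pm): C 75, P 111, Cl 99, Ca 171, Sr 185, In 142.
So from smallest to largest: C < Cl < P < In < Ca < Sr.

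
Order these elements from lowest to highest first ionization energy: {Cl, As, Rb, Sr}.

Removing the outermost electron gets harder across a period and easier down a group.
Here both period and group differ, so the two effects have to be weighed against each other.
Sr > Rb: both are in period 5; the period trend gives Sr the larger value.
As > Sr: relative to Sr, both the across-period and down-group shifts push As's first ionization energy up.
Cl > As: relative to As, both the across-period and down-group shifts push Cl's first ionization energy up.
Tabulated first ionization energy (kJ/mol): Cl 1251, As 947, Rb 403, Sr 550.
So from lowest to highest: Rb < Sr < As < Cl.

Rb < Sr < As < Cl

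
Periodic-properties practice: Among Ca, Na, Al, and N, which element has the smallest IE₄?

Ca

IE_4 is the cost of taking one more electron from the +3 cation: Ca³⁺ is already 1 electron into the core; Na³⁺ is already 2 electrons into the core; Al³⁺ is the bare [Ne] core; N³⁺ still has 2 valence electrons.
Usually core removal costs more than valence removal, but here the competition is close: a tightly held n=2 valence electron can cost more to remove than an n=3 core electron, so the actual values have to decide it.
The numbers (kJ/mol): Ca 6491, Na 9543, Al 11577, N 7475.
Overall IE_4 order: Ca < N < Na < Al.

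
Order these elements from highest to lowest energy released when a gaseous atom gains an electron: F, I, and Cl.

F is in period 2, group 17; Cl is in period 3, group 17; I is in period 5, group 17.
Atoms with high Z_eff and room in the valence shell (especially the halogens) have the most exothermic electron affinities.
All are in group 17; the group trend (electron affinity increases up the group) applies, with the exception below.
Note the exception: Cl has a higher electron affinity than F, contrary to the simple trend — F's small 2p subshell makes the incoming electron feel strong e⁻–e⁻ repulsion, so Cl actually releases more energy on gaining an electron.
For reference (kJ/mol): F 328, Cl 349, I 295.
So from highest to lowest: Cl > F > I.

Cl > F > I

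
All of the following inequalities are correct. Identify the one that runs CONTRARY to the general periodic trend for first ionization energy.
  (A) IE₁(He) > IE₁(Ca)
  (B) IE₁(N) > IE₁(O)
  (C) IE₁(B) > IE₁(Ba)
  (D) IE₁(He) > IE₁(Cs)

(B)

The general trend: first ionization energy increases across a period and decreases down a group.
(A) He (period 1, group 18) vs Ca (period 4, group 2): the stated order agrees with the simple trend.
(B) N (period 2, group 15) vs O (period 2, group 16): the stated order contradicts the simple trend.
(C) B (period 2, group 13) vs Ba (period 6, group 2): the stated order agrees with the simple trend.
(D) He (period 1, group 18) vs Cs (period 6, group 1): the stated order agrees with the simple trend.
The exception is (B): pairing an electron in O's 2p⁴ costs repulsion energy, so O ionizes more easily than half-filled N (2p³).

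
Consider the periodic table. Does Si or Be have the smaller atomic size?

Be

Be is in period 2, group 2; Si is in period 3, group 14.
Atomic radius shrinks across a period as nuclear charge pulls the same shell inward, and grows down a group as new shells are added.
These span different periods and groups, so the two trends combine.
Si > Be: period and group pull opposite ways; the down-group shift dominates (116 vs 102 pm).
Tabulated atomic radius (pm): Be 102, Si 116.
So Be has the smaller atomic size (Be < Si).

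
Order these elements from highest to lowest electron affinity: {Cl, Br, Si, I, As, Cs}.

Si is in period 3, group 14; Cl is in period 3, group 17; As is in period 4, group 15; Br is in period 4, group 17; I is in period 5, group 17; Cs is in period 6, group 1.
Electron affinity generally becomes more exothermic across a period toward the halogens and less exothermic down a group.
Here both period and group differ, so the two effects have to be weighed against each other.
As > Cs: relative to Cs, both the across-period and down-group shifts push As's electron affinity up.
Si > As: the two effects oppose for this pair; the down-group effect wins (134 vs 78 kJ/mol).
I > Si: period and group pull opposite ways; the across-period shift dominates (295 vs 134 kJ/mol).
Br > I: they share group 17; the group trend gives Br the larger value.
Cl > Br: Cl sits above Br in group 17, so the down-group effect alone puts Cl higher.
For reference (kJ/mol): Si 134, Cl 349, As 78, Br 325, I 295, Cs 46.
So from highest to lowest: Cl > Br > I > Si > As > Cs.

Cl > Br > I > Si > As > Cs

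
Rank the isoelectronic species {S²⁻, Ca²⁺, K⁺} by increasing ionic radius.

Ca²⁺ < K⁺ < S²⁻

All of these have 18 electrons, so size is governed by nuclear charge alone: the more protons, the stronger the pull on the same electron cloud, and the smaller the ion.
Nuclear charges: Ca²⁺ (Z=20), K⁺ (Z=19), S²⁻ (Z=16).
Smallest to largest: Ca²⁺ < K⁺ < S²⁻.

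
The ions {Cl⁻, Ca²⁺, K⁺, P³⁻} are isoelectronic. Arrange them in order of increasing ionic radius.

All of these have 18 electrons, so size is governed by nuclear charge alone: the more protons, the stronger the pull on the same electron cloud, and the smaller the ion.
Nuclear charges: Ca²⁺ (Z=20), K⁺ (Z=19), Cl⁻ (Z=17), P³⁻ (Z=15).
Smallest to largest: Ca²⁺ < K⁺ < Cl⁻ < P³⁻.

Ca²⁺ < K⁺ < Cl⁻ < P³⁻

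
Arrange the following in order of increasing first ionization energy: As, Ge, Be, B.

Be is in period 2, group 2; B is in period 2, group 13; Ge is in period 4, group 14; As is in period 4, group 15.
Removing the outermost electron gets harder across a period and easier down a group.
These span different periods and groups, so the two trends combine.
B > Ge: the two effects oppose for this pair; the down-group effect wins (801 vs 762 kJ/mol).
Be > B: this pair runs against the simple trend — see the exception note.
As > Be: period and group pull opposite ways; the across-period shift dominates (947 vs 900 kJ/mol).
Note the exception: Be has a higher first ionization energy than B, contrary to the simple trend — removing B's lone 2p electron is easier than breaking Be's filled 2s².
Approximate values (kJ/mol): Be 900, B 801, Ge 762, As 947.
So from lowest to highest: Ge < B < Be < As.

Ge < B < Be < As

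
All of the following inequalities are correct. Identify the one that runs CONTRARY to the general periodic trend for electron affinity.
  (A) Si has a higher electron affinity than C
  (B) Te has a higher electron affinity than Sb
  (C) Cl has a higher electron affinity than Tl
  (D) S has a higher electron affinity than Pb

The general trend: electron affinity increases across a period and decreases down a group.
(A) Si (period 3, group 14) vs C (period 2, group 14): the stated order contradicts the simple trend.
(B) Te (period 5, group 16) vs Sb (period 5, group 15): the stated order agrees with the simple trend.
(C) Cl (period 3, group 17) vs Tl (period 6, group 13): the stated order agrees with the simple trend.
(D) S (period 3, group 16) vs Pb (period 6, group 14): the stated order agrees with the simple trend.
The exception is (A): Si's larger, more diffuse 3p orbitals accept an added electron slightly more readily than C's compact 2p.

(A)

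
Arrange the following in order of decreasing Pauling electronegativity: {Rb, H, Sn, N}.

N, H, Sn, Rb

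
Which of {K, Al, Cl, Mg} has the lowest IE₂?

Consider each +1 ion: K⁺ is the bare [Ar] core; Al⁺ still has 2 valence electrons; Cl⁺ still has 6 valence electrons; Mg⁺ still has 1 valence electron.
Breaking into a closed-shell core is much more expensive than removing a leftover valence electron — K has the largest IE_2 here.
Valence configurations: Al⁺ [Ne]3s², Cl⁺ [Ne]3s²3p⁴, Mg⁺ [Ne]3s¹.
Tabulated IE_2 (kJ/mol): K 3052, Al 1817, Cl 2298, Mg 1451.
So the second ionization energies run Mg < Al < Cl < K.

Mg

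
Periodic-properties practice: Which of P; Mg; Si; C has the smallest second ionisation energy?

Mg

Consider each +1 ion: P⁺ still has 4 valence electrons; Mg⁺ still has 1 valence electron; Si⁺ still has 3 valence electrons; C⁺ still has 3 valence electrons.
All are still removing valence electrons, so compare the +1 ions as you would atoms: IE_2 generally rises across a period (higher Z_eff) and falls down a group (larger shell), subject to the usual subshell exceptions.
Valence configurations: P⁺ [Ne]3s²3p², Mg⁺ [Ne]3s¹, Si⁺ [Ne]3s²3p¹, C⁺ [He]2s²2p¹.
The numbers (kJ/mol): P 1907, Mg 1451, Si 1577, C 2353.
So the second ionization energies run Mg < Si < P < C.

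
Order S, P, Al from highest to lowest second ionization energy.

S > P > Al

The second ionization energy removes an electron from the +1 ion. For each element: S⁺ still has 5 valence electrons; P⁺ still has 4 valence electrons; Al⁺ still has 2 valence electrons.
All are still removing valence electrons, so compare the +1 ions as you would atoms: IE_2 generally rises across a period (higher Z_eff) and falls down a group (larger shell), subject to the usual subshell exceptions.
Valence configurations: S⁺ [Ne]3s²3p³, P⁺ [Ne]3s²3p², Al⁺ [Ne]3s².
The numbers (kJ/mol): S 2252, P 1907, Al 1817.
Hence IE_2: Al < P < S.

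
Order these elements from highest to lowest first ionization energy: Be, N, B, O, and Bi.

Removing the outermost electron gets harder across a period and easier down a group.
These span different periods and groups, so the two trends combine.
B > Bi: period and group pull opposite ways; the down-group shift dominates (801 vs 703 kJ/mol).
Be > B: this pair runs against the simple trend — see the exception note.
O > Be: both are in period 2; the period trend gives O the larger value.
N > O: this pair runs against the simple trend — see the exception note.
Note the exception: Be has a higher first ionization energy than B, contrary to the simple trend — removing B's lone 2p electron is easier than breaking Be's filled 2s².
Note the exception: N has a higher first ionization energy than O, contrary to the simple trend — pairing an electron in O's 2p⁴ costs repulsion energy, so O ionizes more easily than half-filled N (2p³).
For reference (kJ/mol): Be 900, B 801, N 1402, O 1314, Bi 703.
So from highest to lowest: N > O > Be > B > Bi.

N > O > Be > B > Bi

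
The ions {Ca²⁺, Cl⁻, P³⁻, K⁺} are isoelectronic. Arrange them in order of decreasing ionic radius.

P³⁻ > Cl⁻ > K⁺ > Ca²⁺

All of these have 18 electrons, so size is governed by nuclear charge alone: the more protons, the stronger the pull on the same electron cloud, and the smaller the ion.
Nuclear charges: Ca²⁺ (Z=20), K⁺ (Z=19), Cl⁻ (Z=17), P³⁻ (Z=15).
Largest to smallest: P³⁻ > Cl⁻ > K⁺ > Ca²⁺.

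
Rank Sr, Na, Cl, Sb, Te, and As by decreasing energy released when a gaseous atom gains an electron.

EA tends to increase across a period and decrease down a group, though the pattern is less regular than for IE or radius.
Here both period and group differ, so the two effects have to be weighed against each other.
Na > Sr: period and group pull opposite ways; the down-group shift dominates (53 vs 5 kJ/mol).
As > Na: period and group pull opposite ways; the across-period shift dominates (78 vs 53 kJ/mol).
Sb > As: this pair runs against the simple trend — see the exception note.
Te > Sb: both are in period 5; the period trend gives Te the larger value.
Cl > Te: both effects reinforce here, so Cl is clearly the higher of the two.
Note the exception: Sb has a higher electron affinity than As, contrary to the simple trend — both are half-filled np³, but the pairing/repulsion penalty for the added electron shrinks as the p orbitals become larger and more diffuse down the group, and for Sb that outweighs the weaker nuclear attraction.
For reference (kJ/mol): Na 53, Cl 349, As 78, Sr 5, Sb 103, Te 190.
So from highest to lowest: Cl > Te > Sb > As > Na > Sr.

Cl > Te > Sb > As > Na > Sr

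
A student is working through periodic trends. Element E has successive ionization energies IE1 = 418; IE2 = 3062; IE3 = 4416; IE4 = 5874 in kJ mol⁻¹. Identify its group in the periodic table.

Group 1

Look for the largest jump between consecutive ionization energies: IE2/IE1 ≈ 7.3, far larger than any earlier ratio.
That jump marks the point where a core electron is being removed. So the atom has 1 valence electron.
A main-group element with 1 valence electron is in group 1.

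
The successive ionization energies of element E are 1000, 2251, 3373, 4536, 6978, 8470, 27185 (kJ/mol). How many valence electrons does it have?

6

Look for the largest jump between consecutive ionization energies: IE7/IE6 ≈ 3.2, far larger than any earlier ratio.
That jump marks the point where a core electron is being removed. So the atom has 6 valence electrons.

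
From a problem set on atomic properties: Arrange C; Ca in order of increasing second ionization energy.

The second ionization energy removes an electron from the +1 ion. For each element: C⁺ still has 3 valence electrons; Ca⁺ still has 1 valence electron.
All are still removing valence electrons, so compare the +1 ions as you would atoms: IE_2 generally rises across a period (higher Z_eff) and falls down a group (larger shell), subject to the usual subshell exceptions.
Valence configurations: C⁺ [He]2s²2p¹, Ca⁺ [Ar]4s¹.
Approximate IE_2 values (kJ/mol): C 2353, Ca 1145.
Hence IE_2: Ca < C.

Ca < C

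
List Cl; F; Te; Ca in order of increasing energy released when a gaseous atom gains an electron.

F is in period 2, group 17; Cl is in period 3, group 17; Ca is in period 4, group 2; Te is in period 5, group 16.
Electron affinity generally becomes more exothermic across a period toward the halogens and less exothermic down a group.
These span different periods and groups, so the two trends combine.
Te > Ca: the two effects oppose for this pair; the across-period effect wins (190 vs 2 kJ/mol).
F > Te: both effects reinforce here, so F is clearly the higher of the two.
Cl > F: this pair runs against the simple trend — see the exception note.
Note the exception: Cl has a higher electron affinity than F, contrary to the simple trend — F's small 2p subshell makes the incoming electron feel strong e⁻–e⁻ repulsion, so Cl actually releases more energy on gaining an electron.
Tabulated electron affinity (kJ/mol): F 328, Cl 349, Ca 2, Te 190.
So from lowest to highest: Ca < Te < F < Cl.

Ca < Te < F < Cl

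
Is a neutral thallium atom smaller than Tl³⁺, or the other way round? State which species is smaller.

Tl³⁺

Forming Tl³⁺ removes 3 electrons from Tl. Fewer electrons for the same nuclear charge means less shielding and a higher Z_eff on the remaining electrons, and for main-group metals the entire outer shell is lost.
A cation is smaller than its parent atom: Tl³⁺ < Tl.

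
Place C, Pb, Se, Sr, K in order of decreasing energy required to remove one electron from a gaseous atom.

C > Se > Pb > Sr > K

C is in period 2, group 14; K is in period 4, group 1; Se is in period 4, group 16; Sr is in period 5, group 2; Pb is in period 6, group 14.
Across a period the outer electron is held more tightly (higher IE₁); down a group it sits in a higher shell, more shielded, and comes off more easily.
Neither a single period nor a single group — weigh both effects.
Sr > K: the two effects oppose for this pair; the across-period effect wins (550 vs 419 kJ/mol).
Pb > Sr: the two effects oppose for this pair; the across-period effect wins (716 vs 550 kJ/mol).
Se > Pb: relative to Pb, both the across-period and down-group shifts push Se's first ionization energy up.
C > Se: the two effects oppose for this pair; the down-group effect wins (1086 vs 941 kJ/mol).
Tabulated first ionization energy (kJ/mol): C 1086, K 419, Se 941, Sr 550, Pb 716.
So from highest to lowest: C > Se > Pb > Sr > K.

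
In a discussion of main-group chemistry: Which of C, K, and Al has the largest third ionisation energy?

C

The third ionization energy removes an electron from the +2 ion. For each element: C²⁺ still has 2 valence electrons; K²⁺ is already 1 electron into the core; Al²⁺ still has 1 valence electron.
Usually core removal costs more than valence removal, but here the competition is close: a tightly held n=2 valence electron can cost more to remove than an n=3 core electron, so the actual values have to decide it.
Valence configurations: C²⁺ [He]2s², Al²⁺ [Ne]3s¹.
The numbers (kJ/mol): C 4620, K 4420, Al 2745.
Overall IE_3 order: Al < K < C.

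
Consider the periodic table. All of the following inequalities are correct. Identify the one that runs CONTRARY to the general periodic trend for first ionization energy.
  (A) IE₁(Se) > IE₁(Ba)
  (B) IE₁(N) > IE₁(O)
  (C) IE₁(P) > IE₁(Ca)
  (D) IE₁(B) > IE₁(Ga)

The general trend: first ionization energy increases across a period and decreases down a group.
(A) Se (period 4, group 16) vs Ba (period 6, group 2): the stated order agrees with the simple trend.
(B) N (period 2, group 15) vs O (period 2, group 16): the stated order contradicts the simple trend.
(C) P (period 3, group 15) vs Ca (period 4, group 2): the stated order agrees with the simple trend.
(D) B (period 2, group 13) vs Ga (period 4, group 13): the stated order agrees with the simple trend.
The exception is (B): pairing an electron in O's 2p⁴ costs repulsion energy, so O ionizes more easily than half-filled N (2p³).

(B)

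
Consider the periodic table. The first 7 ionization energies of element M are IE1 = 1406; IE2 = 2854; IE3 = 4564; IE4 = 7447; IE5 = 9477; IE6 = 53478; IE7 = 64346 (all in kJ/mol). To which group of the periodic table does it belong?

Group 15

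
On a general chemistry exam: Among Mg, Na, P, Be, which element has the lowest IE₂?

Mg

The second ionization energy removes an electron from the +1 ion. For each element: Mg⁺ still has 1 valence electron; Na⁺ is the bare [Ne] core; P⁺ still has 4 valence electrons; Be⁺ still has 1 valence electron.
Core electrons are held far more tightly than valence electrons, so Na tops the IE_2 order.
Valence configurations: Mg⁺ [Ne]3s¹, P⁺ [Ne]3s²3p², Be⁺ [He]2s¹.
The numbers (kJ/mol): Mg 1451, Na 4562, P 1907, Be 1757.
Putting it together, IE_2: Mg < Be < P < Na.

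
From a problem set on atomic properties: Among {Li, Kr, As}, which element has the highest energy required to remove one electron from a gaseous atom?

Removing the outermost electron gets harder across a period and easier down a group.
These span different periods and groups, so the two trends combine.
As > Li: the two effects oppose for this pair; the across-period effect wins (947 vs 520 kJ/mol).
Kr > As: both are in period 4; the period trend gives Kr the larger value.
Tabulated first ionization energy (kJ/mol): Li 520, As 947, Kr 1351.
The highest energy required to remove one electron from a gaseous atom among these belongs to Kr.

Kr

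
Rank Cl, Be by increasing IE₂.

Be < Cl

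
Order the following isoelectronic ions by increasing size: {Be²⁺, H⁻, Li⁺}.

Be²⁺ < Li⁺ < H⁻

All of these have 2 electrons, so size is governed by nuclear charge alone: the more protons, the stronger the pull on the same electron cloud, and the smaller the ion.
Nuclear charges: Be²⁺ (Z=4), Li⁺ (Z=3), H⁻ (Z=1).
Smallest to largest: Be²⁺ < Li⁺ < H⁻.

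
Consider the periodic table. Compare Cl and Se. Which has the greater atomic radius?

Radius decreases left→right (rising Z_eff, same n) and increases top→bottom (higher n).
Here both period and group differ, so the two effects have to be weighed against each other.
Se > Cl: both effects reinforce here, so Se is clearly the larger of the two.
Tabulated atomic radius (pm): Cl 99, Se 116.
So Se has the greater atomic radius (Se > Cl).

Se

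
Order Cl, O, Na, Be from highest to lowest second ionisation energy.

IE_2 is the cost of taking one more electron from the +1 cation: Cl⁺ still has 6 valence electrons; O⁺ still has 5 valence electrons; Na⁺ is the bare [Ne] core; Be⁺ still has 1 valence electron.
Core electrons are held far more tightly than valence electrons, so Na tops the IE_2 order.
Valence configurations: Cl⁺ [Ne]3s²3p⁴, O⁺ [He]2s²2p³, Be⁺ [He]2s¹.
Tabulated IE_2 (kJ/mol): Cl 2298, O 3388, Na 4562, Be 1757.
Putting it together, IE_2: Be < Cl < O < Na.

Na > O > Cl > Be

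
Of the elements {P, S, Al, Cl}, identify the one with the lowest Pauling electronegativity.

Al is in period 3, group 13; P is in period 3, group 15; S is in period 3, group 16; Cl is in period 3, group 17.
Atoms toward the upper right of the periodic table pull bonding electrons most strongly.
All lie in period 3, so electronegativity increases left to right.
The lowest Pauling electronegativity among these belongs to Al.

Al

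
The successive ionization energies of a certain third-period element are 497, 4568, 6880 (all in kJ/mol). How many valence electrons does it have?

Look for the largest jump between consecutive ionization energies: IE2/IE1 ≈ 9.2, far larger than any earlier ratio.
That jump marks the point where a core electron is being removed. So the atom has 1 valence electron.

1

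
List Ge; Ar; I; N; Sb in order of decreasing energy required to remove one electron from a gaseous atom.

N is in period 2, group 15; Ar is in period 3, group 18; Ge is in period 4, group 14; Sb is in period 5, group 15; I is in period 5, group 17.
Removing the outermost electron gets harder across a period and easier down a group.
Here both period and group differ, so the two effects have to be weighed against each other.
Sb > Ge: the two effects oppose for this pair; the across-period effect wins (831 vs 762 kJ/mol).
I > Sb: I lies to the right of Sb in period 5, so the across-period effect alone puts I higher.
N > I: the two effects oppose for this pair; the down-group effect wins (1402 vs 1008 kJ/mol).
Ar > N: the two effects oppose for this pair; the across-period effect wins (1521 vs 1402 kJ/mol).
Approximate values (kJ/mol): N 1402, Ar 1521, Ge 762, Sb 831, I 1008.
So from highest to lowest: Ar > N > I > Sb > Ge.

Ar > N > I > Sb > Ge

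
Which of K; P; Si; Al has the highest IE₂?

K

Consider each +1 ion: K⁺ is the bare [Ar] core; P⁺ still has 4 valence electrons; Si⁺ still has 3 valence electrons; Al⁺ still has 2 valence electrons.
Core electrons are held far more tightly than valence electrons, so K tops the IE_2 order.
Valence configurations: P⁺ [Ne]3s²3p², Si⁺ [Ne]3s²3p¹, Al⁺ [Ne]3s².
Si⁺ loses a lone 3p electron whereas Al⁺ must break into a filled 3s² pair, so IE_2(Al) > IE_2(Si) even though Si has the higher nuclear charge.
Tabulated IE_2 (kJ/mol): K 3052, P 1907, Si 1577, Al 1817.
Hence IE_2: Si < Al < P < K.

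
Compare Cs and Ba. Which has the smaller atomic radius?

Atomic radius shrinks across a period as nuclear charge pulls the same shell inward, and grows down a group as new shells are added.
All lie in period 6, so atomic radius increases right to left.
So Ba has the smaller atomic radius (Ba < Cs).

Ba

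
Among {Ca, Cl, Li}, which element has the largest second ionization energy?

After 1 electron has been removed, what remains? Ca⁺ still has 1 valence electron; Cl⁺ still has 6 valence electrons; Li⁺ is the bare [He] core.
Pulling an electron out of a noble-gas core costs far more than removing a remaining valence electron, so Li sits at the high end of IE_2.
Valence configurations: Ca⁺ [Ar]4s¹, Cl⁺ [Ne]3s²3p⁴.
The numbers (kJ/mol): Ca 1145, Cl 2298, Li 7298.
Overall IE_2 order: Ca < Cl < Li.

Li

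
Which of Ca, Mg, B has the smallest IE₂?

Ca

The second ionization energy removes an electron from the +1 ion. For each element: Ca⁺ still has 1 valence electron; Mg⁺ still has 1 valence electron; B⁺ still has 2 valence electrons.
All are still removing valence electrons, so compare the +1 ions as you would atoms: IE_2 generally rises across a period (higher Z_eff) and falls down a group (larger shell), subject to the usual subshell exceptions.
Valence configurations: Ca⁺ [Ar]4s¹, Mg⁺ [Ne]3s¹, B⁺ [He]2s².
The numbers (kJ/mol): Ca 1145, Mg 1451, B 2427.
Putting it together, IE_2: Ca < Mg < B.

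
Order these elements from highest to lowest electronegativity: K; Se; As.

K is in period 4, group 1; As is in period 4, group 15; Se is in period 4, group 16.
Smaller atoms with higher effective nuclear charge are more electronegative.
All lie in period 4, so electronegativity increases left to right.
So from highest to lowest: Se > As > K.

Se > As > K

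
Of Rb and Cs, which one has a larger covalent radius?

Cs

Rb is in period 5, group 1; Cs is in period 6, group 1.
Moving right in a period, electrons are added to the same shell under a stronger nuclear pull, so atoms get smaller; moving down, a new shell is opened and atoms get larger.
All are in group 1, so atomic radius increases down the group.
So Cs has the larger covalent radius (Cs > Rb).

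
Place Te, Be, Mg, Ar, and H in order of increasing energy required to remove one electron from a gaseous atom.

Removing the outermost electron gets harder across a period and easier down a group.
Here both period and group differ, so the two effects have to be weighed against each other.
Te > Mg: the two effects oppose for this pair; the across-period effect wins (869 vs 738 kJ/mol).
Be > Te: period and group pull opposite ways; the down-group shift dominates (900 vs 869 kJ/mol).
H > Be: period and group pull opposite ways; the down-group shift dominates (1312 vs 900 kJ/mol).
Ar > H: period and group pull opposite ways; the across-period shift dominates (1521 vs 1312 kJ/mol).
For reference (kJ/mol): H 1312, Be 900, Mg 738, Ar 1521, Te 869.
So from lowest to highest: Mg < Te < Be < H < Ar.

Mg < Te < Be < H < Ar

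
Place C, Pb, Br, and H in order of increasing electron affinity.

Pb, H, C, Br

H is in period 1, group 1; C is in period 2, group 14; Br is in period 4, group 17; Pb is in period 6, group 14.
EA tends to increase across a period and decrease down a group, though the pattern is less regular than for IE or radius.
Neither a single period nor a single group — weigh both effects.
H > Pb: the two effects oppose for this pair; the down-group effect wins (73 vs 35 kJ/mol).
C > H: period and group pull opposite ways; the across-period shift dominates (122 vs 73 kJ/mol).
Br > C: the two effects oppose for this pair; the across-period effect wins (325 vs 122 kJ/mol).
Approximate values (kJ/mol): H 73, C 122, Br 325, Pb 35.
So from lowest to highest: Pb < H < C < Br.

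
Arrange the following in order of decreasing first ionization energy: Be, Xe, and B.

Be is in period 2, group 2; B is in period 2, group 13; Xe is in period 5, group 18.
IE₁ increases left→right with effective nuclear charge and decreases top→bottom as the valence shell moves farther out.
Here both period and group differ, so the two effects have to be weighed against each other.
Be > B: this pair runs against the simple trend — see the exception note.
Xe > Be: the two effects oppose for this pair; the across-period effect wins (1170 vs 900 kJ/mol).
Note the exception: Be has a higher first ionization energy than B, contrary to the simple trend — removing B's lone 2p electron is easier than breaking Be's filled 2s².
Tabulated first ionization energy (kJ/mol): Be 900, B 801, Xe 1170.
So from highest to lowest: Xe > Be > B.

Xe, Be, B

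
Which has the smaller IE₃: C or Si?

Si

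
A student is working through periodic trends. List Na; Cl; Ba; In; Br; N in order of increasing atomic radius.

N < Cl < Br < In < Na < Ba

N is in period 2, group 15; Na is in period 3, group 1; Cl is in period 3, group 17; Br is in period 4, group 17; In is in period 5, group 13; Ba is in period 6, group 2.
Across a period the added protons contract the valence shell; down a group each new principal shell makes the atom larger.
Here both period and group differ, so the two effects have to be weighed against each other.
Cl > N: the two effects oppose for this pair; the down-group effect wins (99 vs 71 pm).
Br > Cl: they share group 17; the group trend gives Br the larger value.
In > Br: both effects reinforce here, so In is clearly the larger of the two.
Na > In: period and group pull opposite ways; the across-period shift dominates (155 vs 142 pm).
Ba > Na: period and group pull opposite ways; the down-group shift dominates (196 vs 155 pm).
For reference (pm): N 71, Na 155, Cl 99, Br 114, In 142, Ba 196.
So from smallest to largest: N < Cl < Br < In < Na < Ba.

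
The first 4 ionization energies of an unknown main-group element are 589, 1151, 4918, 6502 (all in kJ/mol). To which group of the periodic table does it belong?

Look for the largest jump between consecutive ionization energies: IE3/IE2 ≈ 4.3, far larger than any earlier ratio.
That jump marks the point where a core electron is being removed. So the atom has 2 valence electrons.
A main-group element with 2 valence electrons is in group 2.

Group 2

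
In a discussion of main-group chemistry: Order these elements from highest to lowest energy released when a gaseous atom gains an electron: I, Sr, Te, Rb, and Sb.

I > Te > Sb > Rb > Sr

Rb is in period 5, group 1; Sr is in period 5, group 2; Sb is in period 5, group 15; Te is in period 5, group 16; I is in period 5, group 17.
Atoms with high Z_eff and room in the valence shell (especially the halogens) have the most exothermic electron affinities.
All lie in period 5; the across-period trend (electron affinity increases left to right) applies, with the exception below.
Note the exception: Rb has a higher electron affinity than Sr, contrary to the simple trend — adding an electron to Sr (ns²) has to open a new, higher-energy np subshell, which is unfavourable.
For reference (kJ/mol): Rb 47, Sr 5, Sb 103, Te 190, I 295.
So from highest to lowest: I > Te > Sb > Rb > Sr.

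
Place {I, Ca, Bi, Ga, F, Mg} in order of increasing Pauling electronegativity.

Smaller atoms with higher effective nuclear charge are more electronegative.
These span different periods and groups, so the two trends combine.
Mg > Ca: they share group 2; the group trend gives Mg the larger value.
Ga > Mg: period and group pull opposite ways; the across-period shift dominates (1.81 vs 1.31).
Bi > Ga: the two effects oppose for this pair; the across-period effect wins (2.02 vs 1.81).
I > Bi: relative to Bi, both the across-period and down-group shifts push I's electronegativity up.
F > I: F sits above I in group 17, so the down-group effect alone puts F higher.
Approximate values (Pauling): F 3.98, Mg 1.31, Ca 1.00, Ga 1.81, I 2.66, Bi 2.02.
So from lowest to highest: Ca < Mg < Ga < Bi < I < F.

Ca < Mg < Ga < Bi < I < F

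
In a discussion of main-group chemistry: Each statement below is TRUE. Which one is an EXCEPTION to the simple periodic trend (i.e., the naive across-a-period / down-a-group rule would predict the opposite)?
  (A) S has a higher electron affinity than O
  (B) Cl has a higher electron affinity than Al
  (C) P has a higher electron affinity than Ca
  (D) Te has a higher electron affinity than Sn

The general trend: electron affinity increases across a period and decreases down a group.
(A) S (period 3, group 16) vs O (period 2, group 16): the stated order contradicts the simple trend.
(B) Cl (period 3, group 17) vs Al (period 3, group 13): the stated order agrees with the simple trend.
(C) P (period 3, group 15) vs Ca (period 4, group 2): the stated order agrees with the simple trend.
(D) Te (period 5, group 16) vs Sn (period 5, group 14): the stated order agrees with the simple trend.
The exception is (A): the compact 2p subshell of O repels the added electron more than S's larger 3p does.

(A)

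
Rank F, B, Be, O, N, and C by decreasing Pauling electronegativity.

Be is in period 2, group 2; B is in period 2, group 13; C is in period 2, group 14; N is in period 2, group 15; O is in period 2, group 16; F is in period 2, group 17.
Atoms toward the upper right of the periodic table pull bonding electrons most strongly.
All lie in period 2, so electronegativity increases left to right.
So from highest to lowest: F > O > N > C > B > Be.

F > O > N > C > B > Be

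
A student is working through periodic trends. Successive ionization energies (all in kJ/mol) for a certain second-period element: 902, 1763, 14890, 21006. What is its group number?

Group 2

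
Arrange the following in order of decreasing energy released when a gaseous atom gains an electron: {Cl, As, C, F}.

C is in period 2, group 14; F is in period 2, group 17; Cl is in period 3, group 17; As is in period 4, group 15.
EA tends to increase across a period and decrease down a group, though the pattern is less regular than for IE or radius.
Neither a single period nor a single group — weigh both effects.
C > As: period and group pull opposite ways; the down-group shift dominates (122 vs 78 kJ/mol).
F > C: F lies to the right of C in period 2, so the across-period effect alone puts F higher.
Cl > F: this pair runs against the simple trend — see the exception note.
Note the exception: Cl has a higher electron affinity than F, contrary to the simple trend — F's small 2p subshell makes the incoming electron feel strong e⁻–e⁻ repulsion, so Cl actually releases more energy on gaining an electron.
Tabulated electron affinity (kJ/mol): C 122, F 328, Cl 349, As 78.
So from highest to lowest: Cl > F > C > As.

Cl > F > C > As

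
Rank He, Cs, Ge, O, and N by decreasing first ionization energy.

He > N > O > Ge > Cs

IE₁ increases left→right with effective nuclear charge and decreases top→bottom as the valence shell moves farther out.
These span different periods and groups, so the two trends combine.
Ge > Cs: both effects reinforce here, so Ge is clearly the higher of the two.
O > Ge: relative to Ge, both the across-period and down-group shifts push O's first ionization energy up.
N > O: this pair runs against the simple trend — see the exception note.
He > N: both effects reinforce here, so He is clearly the higher of the two.
Note the exception: N has a higher first ionization energy than O, contrary to the simple trend — pairing an electron in O's 2p⁴ costs repulsion energy, so O ionizes more easily than half-filled N (2p³).
Approximate values (kJ/mol): He 2372, N 1402, O 1314, Ge 762, Cs 376.
So from highest to lowest: He > N > O > Ge > Cs.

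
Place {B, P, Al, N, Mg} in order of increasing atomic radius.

N, B, P, Al, Mg

B is in period 2, group 13; N is in period 2, group 15; Mg is in period 3, group 2; Al is in period 3, group 13; P is in period 3, group 15.
Atomic radius shrinks across a period as nuclear charge pulls the same shell inward, and grows down a group as new shells are added.
Neither a single period nor a single group — weigh both effects.
B > N: both are in period 2; the period trend gives B the larger value.
P > B: period and group pull opposite ways; the down-group shift dominates (111 vs 85 pm).
Al > P: Al lies to the left of P in period 3, so the across-period effect alone puts Al larger.
Mg > Al: Mg lies to the left of Al in period 3, so the across-period effect alone puts Mg larger.
Tabulated atomic radius (pm): B 85, N 71, Mg 139, Al 126, P 111.
So from smallest to largest: N < B < P < Al < Mg.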